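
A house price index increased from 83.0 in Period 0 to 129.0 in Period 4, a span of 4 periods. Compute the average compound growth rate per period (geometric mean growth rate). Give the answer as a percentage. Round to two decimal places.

Growth factor = (129.0/83.0)^(1/4) = (1.554217)^(1/4) = 1.116549
Growth rate = 1.116549 − 1 = 0.116549 = 11.6549%

11.65%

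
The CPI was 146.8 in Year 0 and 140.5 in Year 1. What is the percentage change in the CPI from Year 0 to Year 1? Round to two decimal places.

Change = (140.5 − 146.8) / 146.8 × 100
       = -6.3 / 146.8 × 100 = -4.2916%

-4.29%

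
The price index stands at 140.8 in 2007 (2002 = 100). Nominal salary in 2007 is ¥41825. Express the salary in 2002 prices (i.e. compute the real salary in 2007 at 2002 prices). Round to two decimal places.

29705.26

Real = Nominal ÷ (Index/100) = 41825 ÷ (140.8/100)
     = 41825 ÷ 1.408 = 29705.2557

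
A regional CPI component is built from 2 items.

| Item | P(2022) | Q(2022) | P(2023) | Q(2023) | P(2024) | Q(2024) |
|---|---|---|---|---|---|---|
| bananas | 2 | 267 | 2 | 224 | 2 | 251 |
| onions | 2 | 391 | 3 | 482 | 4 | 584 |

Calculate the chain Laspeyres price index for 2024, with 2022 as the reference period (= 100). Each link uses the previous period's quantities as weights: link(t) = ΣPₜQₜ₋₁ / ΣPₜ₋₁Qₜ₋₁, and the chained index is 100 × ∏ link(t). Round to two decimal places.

Link 2022→2023:
ΣP(2023)Q(2022) = 2×267 + 3×391 = 534 + 1173 = 1707
ΣP(2022)Q(2022) = 2×267 + 2×391 = 534 + 782 = 1316
link = 1707/1316 = 1.297112
Link 2023→2024:
ΣP(2024)Q(2023) = 2×224 + 4×482 = 448 + 1928 = 2376
ΣP(2023)Q(2023) = 2×224 + 3×482 = 448 + 1446 = 1894
link = 2376/1894 = 1.254488
Chained index = 100 × 1.297112 × 1.254488 = 162.7212

162.72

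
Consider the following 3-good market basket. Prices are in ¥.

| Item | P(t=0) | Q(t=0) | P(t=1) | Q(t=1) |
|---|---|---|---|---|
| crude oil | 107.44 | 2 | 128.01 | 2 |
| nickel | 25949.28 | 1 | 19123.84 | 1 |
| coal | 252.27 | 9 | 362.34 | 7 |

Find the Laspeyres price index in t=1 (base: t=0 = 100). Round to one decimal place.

79.6

Laspeyres price index uses base-period quantities as weights.
ΣP(t=1)·Q(t=0) = 128.01×2 + 19123.84×1 + 362.34×9 = 256.02 + 19123.84 + 3261.06 = 22640.92
ΣP(t=0)·Q(t=0) = 107.44×2 + 25949.28×1 + 252.27×9 = 214.88 + 25949.28 + 2270.43 = 28434.59
Index = 22640.92 / 28434.59 × 100 = 79.6246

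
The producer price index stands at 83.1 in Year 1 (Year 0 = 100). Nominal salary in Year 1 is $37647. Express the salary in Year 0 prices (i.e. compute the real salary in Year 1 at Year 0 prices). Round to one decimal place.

Real = Nominal ÷ (Index/100) = 37647 ÷ (83.1/100)
     = 37647 ÷ 0.831 = 45303.2491

45303.2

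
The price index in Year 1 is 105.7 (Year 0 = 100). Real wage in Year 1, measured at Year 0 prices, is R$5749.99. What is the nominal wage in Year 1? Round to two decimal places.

Nominal = Real × (Index/100) = 5749.99 × (105.7/100)
        = 5749.99 × 1.057 = 6077.7394

6077.74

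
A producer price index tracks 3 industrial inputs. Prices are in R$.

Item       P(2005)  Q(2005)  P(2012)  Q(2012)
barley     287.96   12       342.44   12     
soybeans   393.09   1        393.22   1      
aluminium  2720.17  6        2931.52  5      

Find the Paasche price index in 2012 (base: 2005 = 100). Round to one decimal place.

109.8

Paasche price index uses current-period quantities as weights.
ΣP(2012)·Q(2012) = 342.44×12 + 393.22×1 + 2931.52×5 = 4109.28 + 393.22 + 14657.6 = 19160.1
ΣP(2005)·Q(2012) = 287.96×12 + 393.09×1 + 2720.17×5 = 3455.52 + 393.09 + 13600.85 = 17449.46
Index = 19160.1 / 17449.46 × 100 = 109.8034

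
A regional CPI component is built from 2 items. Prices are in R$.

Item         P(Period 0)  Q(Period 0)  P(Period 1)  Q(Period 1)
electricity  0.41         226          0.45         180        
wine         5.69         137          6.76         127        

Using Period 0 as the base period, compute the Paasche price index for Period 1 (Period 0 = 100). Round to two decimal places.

Paasche price index uses current-period quantities as weights.
ΣP(Period 1)·Q(Period 1) = 0.45×180 + 6.76×127 = 81 + 858.52 = 939.52
ΣP(Period 0)·Q(Period 1) = 0.41×180 + 5.69×127 = 73.8 + 722.63 = 796.43
Index = 939.52 / 796.43 × 100 = 117.9664

117.97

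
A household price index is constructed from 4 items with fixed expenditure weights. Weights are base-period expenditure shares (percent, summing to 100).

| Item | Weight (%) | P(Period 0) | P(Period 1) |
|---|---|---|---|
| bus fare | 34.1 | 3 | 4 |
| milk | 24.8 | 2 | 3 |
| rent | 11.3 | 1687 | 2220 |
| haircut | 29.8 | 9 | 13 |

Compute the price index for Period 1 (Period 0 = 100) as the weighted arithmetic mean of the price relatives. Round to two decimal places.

bus fare: 34.1 × (4/3) = 34.1 × 1.333333 = 45.4667
milk: 24.8 × (3/2) = 24.8 × 1.500000 = 37.2000
rent: 11.3 × (2220/1687) = 11.3 × 1.315945 = 14.8702
haircut: 29.8 × (13/9) = 29.8 × 1.444444 = 43.0444
Index = Σ wᵢ·(p₁ᵢ/p₀ᵢ) = 45.4667 + 37.2000 + 14.8702 + 43.0444 = 140.5813

140.58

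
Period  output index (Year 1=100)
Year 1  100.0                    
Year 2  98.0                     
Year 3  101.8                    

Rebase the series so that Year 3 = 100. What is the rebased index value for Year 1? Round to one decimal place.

98.2

Rebased(Year 1) = 100.0 / 101.8 × 100 = 98.2318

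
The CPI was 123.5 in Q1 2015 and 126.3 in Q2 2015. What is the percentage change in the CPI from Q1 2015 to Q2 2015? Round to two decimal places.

Change = (126.3 − 123.5) / 123.5 × 100
       = 2.8 / 123.5 × 100 = 2.2672%

2.27%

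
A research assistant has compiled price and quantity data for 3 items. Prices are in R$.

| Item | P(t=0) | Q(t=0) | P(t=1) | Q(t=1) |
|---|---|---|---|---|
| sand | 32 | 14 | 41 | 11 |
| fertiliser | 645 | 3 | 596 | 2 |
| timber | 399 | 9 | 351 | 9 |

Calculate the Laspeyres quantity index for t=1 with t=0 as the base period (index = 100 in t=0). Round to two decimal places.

Laspeyres quantity index uses base-period prices as weights.
ΣP(t=0)·Q(t=1) = 32×11 + 645×2 + 399×9 = 352 + 1290 + 3591 = 5233
ΣP(t=0)·Q(t=0) = 32×14 + 645×3 + 399×9 = 448 + 1935 + 3591 = 5974
Index = 5233 / 5974 × 100 = 87.5963

87.60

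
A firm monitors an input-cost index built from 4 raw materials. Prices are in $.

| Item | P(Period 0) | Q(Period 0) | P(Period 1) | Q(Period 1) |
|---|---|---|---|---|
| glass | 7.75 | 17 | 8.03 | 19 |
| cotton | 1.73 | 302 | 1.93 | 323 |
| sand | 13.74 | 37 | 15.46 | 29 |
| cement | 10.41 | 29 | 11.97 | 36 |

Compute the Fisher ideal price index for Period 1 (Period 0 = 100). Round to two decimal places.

Laspeyres component (base-period weights):
ΣP(Period 1)Q(Period 0) = 8.03×17 + 1.93×302 + 15.46×37 + 11.97×29 = 136.51 + 582.86 + 572.02 + 347.13 = 1638.52
ΣP(Period 0)Q(Period 0) = 7.75×17 + 1.73×302 + 13.74×37 + 10.41×29 = 131.75 + 522.46 + 508.38 + 301.89 = 1464.48
L = 1638.52 / 1464.48 × 100 = 111.8841
Paasche component (current-period weights):
ΣP(Period 1)Q(Period 1) = 8.03×19 + 1.93×323 + 15.46×29 + 11.97×36 = 152.57 + 623.39 + 448.34 + 430.92 = 1655.22
ΣP(Period 0)Q(Period 1) = 7.75×19 + 1.73×323 + 13.74×29 + 10.41×36 = 147.25 + 558.79 + 398.46 + 374.76 = 1479.26
P = 1655.22 / 1479.26 × 100 = 111.8951
Fisher = √(L × P) = √(111.8841 × 111.8951) = 111.8896

111.89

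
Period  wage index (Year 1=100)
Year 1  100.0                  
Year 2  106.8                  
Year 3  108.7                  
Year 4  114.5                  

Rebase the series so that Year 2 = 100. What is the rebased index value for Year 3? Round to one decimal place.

Rebased(Year 3) = 108.7 / 106.8 × 100 = 101.7790

101.8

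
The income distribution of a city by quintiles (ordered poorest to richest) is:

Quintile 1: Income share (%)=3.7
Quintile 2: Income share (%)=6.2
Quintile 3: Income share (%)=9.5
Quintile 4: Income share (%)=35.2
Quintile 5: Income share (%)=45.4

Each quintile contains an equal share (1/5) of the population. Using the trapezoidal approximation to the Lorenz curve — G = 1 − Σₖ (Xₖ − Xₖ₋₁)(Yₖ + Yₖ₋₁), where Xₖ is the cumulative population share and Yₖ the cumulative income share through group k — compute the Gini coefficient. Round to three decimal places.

Cumulative income shares Yₖ: 0.0370, 0.0990, 0.1940, 0.5460, 1.0000
Σ (Xₖ−Xₖ₋₁)(Yₖ+Yₖ₋₁) = (1/5)(0.0370+0.0000) + (1/5)(0.0990+0.0370) + (1/5)(0.1940+0.0990) + (1/5)(0.5460+0.1940) + (1/5)(1.0000+0.5460)
  = 0.0074 + 0.0272 + 0.0586 + 0.1480 + 0.3092 = 0.5504
G = 1 − 0.5504 = 0.4496

0.450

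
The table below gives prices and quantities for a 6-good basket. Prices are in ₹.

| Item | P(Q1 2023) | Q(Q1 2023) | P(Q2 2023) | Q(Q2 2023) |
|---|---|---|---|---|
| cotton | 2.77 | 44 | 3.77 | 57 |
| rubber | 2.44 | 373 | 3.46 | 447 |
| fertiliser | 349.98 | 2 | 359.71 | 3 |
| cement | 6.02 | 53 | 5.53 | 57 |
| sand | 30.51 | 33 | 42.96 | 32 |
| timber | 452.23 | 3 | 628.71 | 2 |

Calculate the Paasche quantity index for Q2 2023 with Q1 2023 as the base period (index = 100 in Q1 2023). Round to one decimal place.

100.3

Paasche quantity index uses current-period prices as weights.
ΣP(Q2 2023)·Q(Q2 2023) = 3.77×57 + 3.46×447 + 359.71×3 + 5.53×57 + 42.96×32 + 628.71×2 = 214.89 + 1546.62 + 1079.13 + 315.21 + 1374.72 + 1257.42 = 5787.99
ΣP(Q2 2023)·Q(Q1 2023) = 3.77×44 + 3.46×373 + 359.71×2 + 5.53×53 + 42.96×33 + 628.71×3 = 165.88 + 1290.58 + 719.42 + 293.09 + 1417.68 + 1886.13 = 5772.78
Index = 5787.99 / 5772.78 × 100 = 100.2635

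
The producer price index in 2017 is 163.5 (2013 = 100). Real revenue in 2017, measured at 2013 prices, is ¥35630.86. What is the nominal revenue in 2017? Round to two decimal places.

58256.46

Nominal = Real × (Index/100) = 35630.86 × (163.5/100)
        = 35630.86 × 1.635 = 58256.4561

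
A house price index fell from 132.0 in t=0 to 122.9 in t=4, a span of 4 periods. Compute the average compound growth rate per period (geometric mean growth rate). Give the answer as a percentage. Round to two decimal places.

Growth factor = (122.9/132.0)^(1/4) = (0.931061)^(1/4) = 0.982301
Growth rate = 0.982301 − 1 = -0.017699 = -1.7699%

-1.77%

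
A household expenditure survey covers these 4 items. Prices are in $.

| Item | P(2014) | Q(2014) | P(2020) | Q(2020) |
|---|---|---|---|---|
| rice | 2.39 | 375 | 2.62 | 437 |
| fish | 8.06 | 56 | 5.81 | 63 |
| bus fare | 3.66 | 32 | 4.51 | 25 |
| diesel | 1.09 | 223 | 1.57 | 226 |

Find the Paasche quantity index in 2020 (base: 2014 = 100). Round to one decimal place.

109.8

Paasche quantity index uses current-period prices as weights.
ΣP(2020)·Q(2020) = 2.62×437 + 5.81×63 + 4.51×25 + 1.57×226 = 1144.94 + 366.03 + 112.75 + 354.82 = 1978.54
ΣP(2020)·Q(2014) = 2.62×375 + 5.81×56 + 4.51×32 + 1.57×223 = 982.5 + 325.36 + 144.32 + 350.11 = 1802.29
Index = 1978.54 / 1802.29 × 100 = 109.7792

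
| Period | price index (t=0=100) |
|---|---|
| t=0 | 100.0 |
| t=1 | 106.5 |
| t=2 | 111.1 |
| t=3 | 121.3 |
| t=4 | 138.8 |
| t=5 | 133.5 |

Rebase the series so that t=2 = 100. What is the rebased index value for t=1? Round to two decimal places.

95.86

Rebased(t=1) = 106.5 / 111.1 × 100 = 95.8596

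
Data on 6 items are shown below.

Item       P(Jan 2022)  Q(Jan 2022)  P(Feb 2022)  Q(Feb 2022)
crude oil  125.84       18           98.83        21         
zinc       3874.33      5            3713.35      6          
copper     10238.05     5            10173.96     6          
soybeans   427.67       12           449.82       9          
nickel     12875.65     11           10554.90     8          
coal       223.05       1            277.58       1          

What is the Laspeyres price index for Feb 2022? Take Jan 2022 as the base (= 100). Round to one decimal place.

Laspeyres price index uses base-period quantities as weights.
ΣP(Feb 2022)·Q(Jan 2022) = 98.83×18 + 3713.35×5 + 10173.96×5 + 449.82×12 + 10554.90×11 + 277.58×1 = 1778.94 + 18566.75 + 50869.8 + 5397.84 + 116103.9 + 277.58 = 192994.81
ΣP(Jan 2022)·Q(Jan 2022) = 125.84×18 + 3874.33×5 + 10238.05×5 + 427.67×12 + 12875.65×11 + 223.05×1 = 2265.12 + 19371.65 + 51190.25 + 5132.04 + 141632.15 + 223.05 = 219814.26
Index = 192994.81 / 219814.26 × 100 = 87.7990

87.8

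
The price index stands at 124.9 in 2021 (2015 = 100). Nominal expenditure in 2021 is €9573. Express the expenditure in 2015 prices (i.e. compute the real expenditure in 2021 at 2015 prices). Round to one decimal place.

Real = Nominal ÷ (Index/100) = 9573 ÷ (124.9/100)
     = 9573 ÷ 1.249 = 7664.5316

7664.5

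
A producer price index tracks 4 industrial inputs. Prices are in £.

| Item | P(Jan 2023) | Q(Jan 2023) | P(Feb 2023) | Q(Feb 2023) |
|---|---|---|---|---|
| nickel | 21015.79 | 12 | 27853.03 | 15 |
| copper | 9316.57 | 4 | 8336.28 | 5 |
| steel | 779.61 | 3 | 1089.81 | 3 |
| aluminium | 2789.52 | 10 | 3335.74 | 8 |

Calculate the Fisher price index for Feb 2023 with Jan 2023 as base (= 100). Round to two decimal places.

126.54

Laspeyres component (base-period weights):
ΣP(Feb 2023)Q(Jan 2023) = 27853.03×12 + 8336.28×4 + 1089.81×3 + 3335.74×10 = 334236.36 + 33345.12 + 3269.43 + 33357.4 = 404208.31
ΣP(Jan 2023)Q(Jan 2023) = 21015.79×12 + 9316.57×4 + 779.61×3 + 2789.52×10 = 252189.48 + 37266.28 + 2338.83 + 27895.2 = 319689.79
L = 404208.31 / 319689.79 × 100 = 126.4377
Paasche component (current-period weights):
ΣP(Feb 2023)Q(Feb 2023) = 27853.03×15 + 8336.28×5 + 1089.81×3 + 3335.74×8 = 417795.45 + 41681.4 + 3269.43 + 26685.92 = 489432.2
ΣP(Jan 2023)Q(Feb 2023) = 21015.79×15 + 9316.57×5 + 779.61×3 + 2789.52×8 = 315236.85 + 46582.85 + 2338.83 + 22316.16 = 386474.69
P = 489432.2 / 386474.69 × 100 = 126.6402
Fisher = √(L × P) = √(126.4377 × 126.6402) = 126.5389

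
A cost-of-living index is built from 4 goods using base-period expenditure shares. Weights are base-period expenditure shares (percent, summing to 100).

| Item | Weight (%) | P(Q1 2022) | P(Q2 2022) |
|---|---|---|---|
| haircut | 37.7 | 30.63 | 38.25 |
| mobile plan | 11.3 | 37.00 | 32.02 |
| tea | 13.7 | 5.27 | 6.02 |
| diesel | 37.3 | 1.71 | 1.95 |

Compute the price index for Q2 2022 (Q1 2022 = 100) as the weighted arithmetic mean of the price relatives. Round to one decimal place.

haircut: 37.7 × (38.25/30.63) = 37.7 × 1.248776 = 47.0788
mobile plan: 11.3 × (32.02/37.00) = 11.3 × 0.865405 = 9.7791
tea: 13.7 × (6.02/5.27) = 13.7 × 1.142315 = 15.6497
diesel: 37.3 × (1.95/1.71) = 37.3 × 1.140351 = 42.5351
Index = Σ wᵢ·(p₁ᵢ/p₀ᵢ) = 47.0788 + 9.7791 + 15.6497 + 42.5351 = 115.0427

115.0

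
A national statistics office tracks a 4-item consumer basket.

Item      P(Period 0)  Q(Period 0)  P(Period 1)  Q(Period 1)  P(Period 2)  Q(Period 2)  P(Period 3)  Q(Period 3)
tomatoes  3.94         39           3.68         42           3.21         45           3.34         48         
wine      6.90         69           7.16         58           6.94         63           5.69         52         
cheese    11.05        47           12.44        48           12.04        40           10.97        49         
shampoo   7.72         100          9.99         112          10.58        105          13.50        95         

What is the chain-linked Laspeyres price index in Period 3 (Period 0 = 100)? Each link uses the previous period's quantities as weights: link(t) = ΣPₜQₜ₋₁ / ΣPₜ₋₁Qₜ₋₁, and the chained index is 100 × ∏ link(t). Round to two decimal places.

Link Period 0→Period 1:
ΣP(Period 1)Q(Period 0) = 3.68×39 + 7.16×69 + 12.44×47 + 9.99×100 = 143.52 + 494.04 + 584.68 + 999 = 2221.24
ΣP(Period 0)Q(Period 0) = 3.94×39 + 6.90×69 + 11.05×47 + 7.72×100 = 153.66 + 476.1 + 519.35 + 772 = 1921.11
link = 2221.24/1921.11 = 1.156227
Link Period 1→Period 2:
ΣP(Period 2)Q(Period 1) = 3.21×42 + 6.94×58 + 12.04×48 + 10.58×112 = 134.82 + 402.52 + 577.92 + 1184.96 = 2300.22
ΣP(Period 1)Q(Period 1) = 3.68×42 + 7.16×58 + 12.44×48 + 9.99×112 = 154.56 + 415.28 + 597.12 + 1118.88 = 2285.84
link = 2300.22/2285.84 = 1.006291
Link Period 2→Period 3:
ΣP(Period 3)Q(Period 2) = 3.34×45 + 5.69×63 + 10.97×40 + 13.50×105 = 150.3 + 358.47 + 438.8 + 1417.5 = 2365.07
ΣP(Period 2)Q(Period 2) = 3.21×45 + 6.94×63 + 12.04×40 + 10.58×105 = 144.45 + 437.22 + 481.6 + 1110.9 = 2174.17
link = 2365.07/2174.17 = 1.087804
Chained index = 100 × 1.156227 × 1.006291 × 1.087804 = 126.5661

126.57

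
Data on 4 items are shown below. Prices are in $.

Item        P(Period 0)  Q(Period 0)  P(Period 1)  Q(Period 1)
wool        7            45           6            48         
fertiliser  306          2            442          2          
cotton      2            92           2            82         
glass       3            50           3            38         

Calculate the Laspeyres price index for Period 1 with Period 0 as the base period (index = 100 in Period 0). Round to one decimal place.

118.0

Laspeyres price index uses base-period quantities as weights.
ΣP(Period 1)·Q(Period 0) = 6×45 + 442×2 + 2×92 + 3×50 = 270 + 884 + 184 + 150 = 1488
ΣP(Period 0)·Q(Period 0) = 7×45 + 306×2 + 2×92 + 3×50 = 315 + 612 + 184 + 150 = 1261
Index = 1488 / 1261 × 100 = 118.0016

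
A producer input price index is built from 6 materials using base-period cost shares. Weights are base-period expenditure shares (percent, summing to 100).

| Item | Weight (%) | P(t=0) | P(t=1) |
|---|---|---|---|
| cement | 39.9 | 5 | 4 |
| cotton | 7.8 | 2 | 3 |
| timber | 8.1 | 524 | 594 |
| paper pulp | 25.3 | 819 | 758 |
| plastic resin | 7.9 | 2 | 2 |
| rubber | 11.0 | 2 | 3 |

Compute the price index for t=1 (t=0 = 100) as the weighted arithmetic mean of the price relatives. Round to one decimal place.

100.6

cement: 39.9 × (4/5) = 39.9 × 0.800000 = 31.9200
cotton: 7.8 × (3/2) = 7.8 × 1.500000 = 11.7000
timber: 8.1 × (594/524) = 8.1 × 1.133588 = 9.1821
paper pulp: 25.3 × (758/819) = 25.3 × 0.925519 = 23.4156
plastic resin: 7.9 × (2/2) = 7.9 × 1.000000 = 7.9000
rubber: 11.0 × (3/2) = 11.0 × 1.500000 = 16.5000
Index = Σ wᵢ·(p₁ᵢ/p₀ᵢ) = 31.9200 + 11.7000 + 9.1821 + 23.4156 + 7.9000 + 16.5000 = 100.6177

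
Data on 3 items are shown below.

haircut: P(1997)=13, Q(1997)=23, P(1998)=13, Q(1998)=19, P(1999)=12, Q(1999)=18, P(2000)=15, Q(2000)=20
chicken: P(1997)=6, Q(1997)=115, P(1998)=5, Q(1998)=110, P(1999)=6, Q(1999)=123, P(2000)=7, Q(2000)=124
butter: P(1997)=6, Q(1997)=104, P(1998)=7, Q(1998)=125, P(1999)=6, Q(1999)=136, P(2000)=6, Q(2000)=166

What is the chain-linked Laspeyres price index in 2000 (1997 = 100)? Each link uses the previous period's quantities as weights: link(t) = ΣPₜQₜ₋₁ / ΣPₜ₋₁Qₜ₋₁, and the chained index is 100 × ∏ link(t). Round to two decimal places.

107.03

Link 1997→1998:
ΣP(1998)Q(1997) = 13×23 + 5×115 + 7×104 = 299 + 575 + 728 = 1602
ΣP(1997)Q(1997) = 13×23 + 6×115 + 6×104 = 299 + 690 + 624 = 1613
link = 1602/1613 = 0.993180
Link 1998→1999:
ΣP(1999)Q(1998) = 12×19 + 6×110 + 6×125 = 228 + 660 + 750 = 1638
ΣP(1998)Q(1998) = 13×19 + 5×110 + 7×125 = 247 + 550 + 875 = 1672
link = 1638/1672 = 0.979665
Link 1999→2000:
ΣP(2000)Q(1999) = 15×18 + 7×123 + 6×136 = 270 + 861 + 816 = 1947
ΣP(1999)Q(1999) = 12×18 + 6×123 + 6×136 = 216 + 738 + 816 = 1770
link = 1947/1770 = 1.100000
Chained index = 100 × 0.993180 × 0.979665 × 1.100000 = 107.0283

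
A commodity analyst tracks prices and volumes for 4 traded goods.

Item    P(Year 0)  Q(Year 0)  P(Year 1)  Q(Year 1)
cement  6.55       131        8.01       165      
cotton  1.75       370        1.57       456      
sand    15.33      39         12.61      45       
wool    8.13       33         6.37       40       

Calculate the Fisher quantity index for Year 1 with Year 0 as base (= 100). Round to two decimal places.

122.32

Laspeyres component (base-period weights):
ΣP(Year 0)Q(Year 1) = 6.55×165 + 1.75×456 + 15.33×45 + 8.13×40 = 1080.75 + 798 + 689.85 + 325.2 = 2893.8
ΣP(Year 0)Q(Year 0) = 6.55×131 + 1.75×370 + 15.33×39 + 8.13×33 = 858.05 + 647.5 + 597.87 + 268.29 = 2371.71
L = 2893.8 / 2371.71 × 100 = 122.0132
Paasche component (current-period weights):
ΣP(Year 1)Q(Year 1) = 8.01×165 + 1.57×456 + 12.61×45 + 6.37×40 = 1321.65 + 715.92 + 567.45 + 254.8 = 2859.82
ΣP(Year 1)Q(Year 0) = 8.01×131 + 1.57×370 + 12.61×39 + 6.37×33 = 1049.31 + 580.9 + 491.79 + 210.21 = 2332.21
P = 2859.82 / 2332.21 × 100 = 122.6227
Fisher = √(L × P) = √(122.0132 × 122.6227) = 122.3176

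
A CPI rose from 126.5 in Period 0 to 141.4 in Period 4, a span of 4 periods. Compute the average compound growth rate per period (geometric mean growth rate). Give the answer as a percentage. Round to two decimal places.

2.82%

Growth factor = (141.4/126.5)^(1/4) = (1.117787)^(1/4) = 1.028229
Growth rate = 1.028229 − 1 = 0.028229 = 2.8229%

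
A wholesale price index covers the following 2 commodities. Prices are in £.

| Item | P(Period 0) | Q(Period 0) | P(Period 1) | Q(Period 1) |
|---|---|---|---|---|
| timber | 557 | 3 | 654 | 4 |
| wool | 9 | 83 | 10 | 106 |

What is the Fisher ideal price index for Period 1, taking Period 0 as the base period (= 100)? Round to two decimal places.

115.50

Laspeyres component (base-period weights):
ΣP(Period 1)Q(Period 0) = 654×3 + 10×83 = 1962 + 830 = 2792
ΣP(Period 0)Q(Period 0) = 557×3 + 9×83 = 1671 + 747 = 2418
L = 2792 / 2418 × 100 = 115.4673
Paasche component (current-period weights):
ΣP(Period 1)Q(Period 1) = 654×4 + 10×106 = 2616 + 1060 = 3676
ΣP(Period 0)Q(Period 1) = 557×4 + 9×106 = 2228 + 954 = 3182
P = 3676 / 3182 × 100 = 115.5248
Fisher = √(L × P) = √(115.4673 × 115.5248) = 115.4961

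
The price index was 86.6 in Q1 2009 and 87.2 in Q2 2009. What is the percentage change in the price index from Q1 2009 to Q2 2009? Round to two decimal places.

0.69%

Change = (87.2 − 86.6) / 86.6 × 100
       = 0.6 / 86.6 × 100 = 0.6928%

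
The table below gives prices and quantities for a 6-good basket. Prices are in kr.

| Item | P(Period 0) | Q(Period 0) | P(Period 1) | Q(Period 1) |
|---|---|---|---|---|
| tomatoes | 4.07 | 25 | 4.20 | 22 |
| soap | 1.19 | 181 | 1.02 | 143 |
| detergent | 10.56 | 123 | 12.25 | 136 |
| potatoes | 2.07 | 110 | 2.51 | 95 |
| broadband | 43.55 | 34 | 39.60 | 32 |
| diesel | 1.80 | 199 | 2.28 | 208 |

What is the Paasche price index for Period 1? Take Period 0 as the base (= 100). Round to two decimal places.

Paasche price index uses current-period quantities as weights.
ΣP(Period 1)·Q(Period 1) = 4.20×22 + 1.02×143 + 12.25×136 + 2.51×95 + 39.60×32 + 2.28×208 = 92.4 + 145.86 + 1666 + 238.45 + 1267.2 + 474.24 = 3884.15
ΣP(Period 0)·Q(Period 1) = 4.07×22 + 1.19×143 + 10.56×136 + 2.07×95 + 43.55×32 + 1.80×208 = 89.54 + 170.17 + 1436.16 + 196.65 + 1393.6 + 374.4 = 3660.52
Index = 3884.15 / 3660.52 × 100 = 106.1092

106.11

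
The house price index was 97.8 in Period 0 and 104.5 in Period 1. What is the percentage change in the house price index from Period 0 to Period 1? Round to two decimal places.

Change = (104.5 − 97.8) / 97.8 × 100
       = 6.7 / 97.8 × 100 = 6.8507%

6.85%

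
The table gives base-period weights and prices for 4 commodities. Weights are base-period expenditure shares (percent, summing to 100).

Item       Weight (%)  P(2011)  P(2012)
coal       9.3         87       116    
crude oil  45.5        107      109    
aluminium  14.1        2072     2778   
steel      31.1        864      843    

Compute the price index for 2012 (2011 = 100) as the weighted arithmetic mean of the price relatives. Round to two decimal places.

coal: 9.3 × (116/87) = 9.3 × 1.333333 = 12.4000
crude oil: 45.5 × (109/107) = 45.5 × 1.018692 = 46.3505
aluminium: 14.1 × (2778/2072) = 14.1 × 1.340734 = 18.9043
steel: 31.1 × (843/864) = 31.1 × 0.975694 = 30.3441
Index = Σ wᵢ·(p₁ᵢ/p₀ᵢ) = 12.4000 + 46.3505 + 18.9043 + 30.3441 = 107.9989

108.00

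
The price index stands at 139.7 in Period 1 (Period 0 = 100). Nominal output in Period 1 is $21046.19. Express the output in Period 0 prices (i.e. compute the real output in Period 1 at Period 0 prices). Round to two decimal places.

15065.28

Real = Nominal ÷ (Index/100) = 21046.19 ÷ (139.7/100)
     = 21046.19 ÷ 1.397 = 15065.2756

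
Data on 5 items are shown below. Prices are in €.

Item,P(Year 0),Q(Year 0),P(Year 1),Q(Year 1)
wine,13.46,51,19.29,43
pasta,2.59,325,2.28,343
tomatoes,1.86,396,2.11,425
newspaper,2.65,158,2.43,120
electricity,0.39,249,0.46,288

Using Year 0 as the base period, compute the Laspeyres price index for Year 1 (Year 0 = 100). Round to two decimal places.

Laspeyres price index uses base-period quantities as weights.
ΣP(Year 1)·Q(Year 0) = 19.29×51 + 2.28×325 + 2.11×396 + 2.43×158 + 0.46×249 = 983.79 + 741 + 835.56 + 383.94 + 114.54 = 3058.83
ΣP(Year 0)·Q(Year 0) = 13.46×51 + 2.59×325 + 1.86×396 + 2.65×158 + 0.39×249 = 686.46 + 841.75 + 736.56 + 418.7 + 97.11 = 2780.58
Index = 3058.83 / 2780.58 × 100 = 110.0069

110.01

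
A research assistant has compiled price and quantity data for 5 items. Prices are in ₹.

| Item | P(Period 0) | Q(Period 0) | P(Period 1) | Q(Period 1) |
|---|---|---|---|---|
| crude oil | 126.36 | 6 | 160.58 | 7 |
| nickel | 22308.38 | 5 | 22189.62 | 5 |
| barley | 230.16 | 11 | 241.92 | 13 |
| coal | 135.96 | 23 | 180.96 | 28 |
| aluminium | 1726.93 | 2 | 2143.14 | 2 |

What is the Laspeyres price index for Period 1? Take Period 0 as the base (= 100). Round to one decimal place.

101.3

Laspeyres price index uses base-period quantities as weights.
ΣP(Period 1)·Q(Period 0) = 160.58×6 + 22189.62×5 + 241.92×11 + 180.96×23 + 2143.14×2 = 963.48 + 110948.1 + 2661.12 + 4162.08 + 4286.28 = 123021.06
ΣP(Period 0)·Q(Period 0) = 126.36×6 + 22308.38×5 + 230.16×11 + 135.96×23 + 1726.93×2 = 758.16 + 111541.9 + 2531.76 + 3127.08 + 3453.86 = 121412.76
Index = 123021.06 / 121412.76 × 100 = 101.3247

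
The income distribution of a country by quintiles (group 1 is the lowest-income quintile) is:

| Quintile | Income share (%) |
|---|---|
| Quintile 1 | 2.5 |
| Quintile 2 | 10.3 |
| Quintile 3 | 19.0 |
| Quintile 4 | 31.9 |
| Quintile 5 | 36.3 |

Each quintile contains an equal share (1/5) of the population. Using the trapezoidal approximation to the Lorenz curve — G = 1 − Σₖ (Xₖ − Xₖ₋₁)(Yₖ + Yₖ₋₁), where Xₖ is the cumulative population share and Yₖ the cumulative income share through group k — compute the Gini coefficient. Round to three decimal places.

Cumulative income shares Yₖ: 0.0250, 0.1280, 0.3180, 0.6370, 1.0000
Σ (Xₖ−Xₖ₋₁)(Yₖ+Yₖ₋₁) = (1/5)(0.0250+0.0000) + (1/5)(0.1280+0.0250) + (1/5)(0.3180+0.1280) + (1/5)(0.6370+0.3180) + (1/5)(1.0000+0.6370)
  = 0.0050 + 0.0306 + 0.0892 + 0.1910 + 0.3274 = 0.6432
G = 1 − 0.6432 = 0.3568

0.357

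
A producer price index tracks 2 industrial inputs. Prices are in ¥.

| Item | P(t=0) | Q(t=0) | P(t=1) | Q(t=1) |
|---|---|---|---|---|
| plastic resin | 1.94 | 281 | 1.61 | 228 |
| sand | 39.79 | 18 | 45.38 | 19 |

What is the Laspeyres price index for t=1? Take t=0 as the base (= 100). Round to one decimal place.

100.6

Laspeyres price index uses base-period quantities as weights.
ΣP(t=1)·Q(t=0) = 1.61×281 + 45.38×18 = 452.41 + 816.84 = 1269.25
ΣP(t=0)·Q(t=0) = 1.94×281 + 39.79×18 = 545.14 + 716.22 = 1261.36
Index = 1269.25 / 1261.36 × 100 = 100.6255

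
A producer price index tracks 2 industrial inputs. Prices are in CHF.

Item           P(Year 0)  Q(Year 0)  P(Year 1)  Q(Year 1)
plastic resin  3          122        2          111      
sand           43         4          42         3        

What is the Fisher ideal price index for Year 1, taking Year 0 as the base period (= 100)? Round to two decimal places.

Laspeyres component (base-period weights):
ΣP(Year 1)Q(Year 0) = 2×122 + 42×4 = 244 + 168 = 412
ΣP(Year 0)Q(Year 0) = 3×122 + 43×4 = 366 + 172 = 538
L = 412 / 538 × 100 = 76.5799
Paasche component (current-period weights):
ΣP(Year 1)Q(Year 1) = 2×111 + 42×3 = 222 + 126 = 348
ΣP(Year 0)Q(Year 1) = 3×111 + 43×3 = 333 + 129 = 462
P = 348 / 462 × 100 = 75.3247
Fisher = √(L × P) = √(76.5799 × 75.3247) = 75.9497

75.95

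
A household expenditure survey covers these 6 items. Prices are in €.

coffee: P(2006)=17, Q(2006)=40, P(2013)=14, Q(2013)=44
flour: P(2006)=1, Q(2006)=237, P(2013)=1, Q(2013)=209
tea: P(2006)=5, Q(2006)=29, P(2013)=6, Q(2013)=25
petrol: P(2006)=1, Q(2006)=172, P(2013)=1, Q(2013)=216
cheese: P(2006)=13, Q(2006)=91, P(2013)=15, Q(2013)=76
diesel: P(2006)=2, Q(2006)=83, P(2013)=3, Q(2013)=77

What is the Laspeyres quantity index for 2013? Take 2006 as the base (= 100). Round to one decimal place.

Laspeyres quantity index uses base-period prices as weights.
ΣP(2006)·Q(2013) = 17×44 + 1×209 + 5×25 + 1×216 + 13×76 + 2×77 = 748 + 209 + 125 + 216 + 988 + 154 = 2440
ΣP(2006)·Q(2006) = 17×40 + 1×237 + 5×29 + 1×172 + 13×91 + 2×83 = 680 + 237 + 145 + 172 + 1183 + 166 = 2583
Index = 2440 / 2583 × 100 = 94.4638

94.5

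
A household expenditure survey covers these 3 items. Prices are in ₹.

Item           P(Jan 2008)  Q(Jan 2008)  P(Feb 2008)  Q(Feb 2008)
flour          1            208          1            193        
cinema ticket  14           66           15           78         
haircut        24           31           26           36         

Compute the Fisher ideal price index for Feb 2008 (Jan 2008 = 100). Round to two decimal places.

Laspeyres component (base-period weights):
ΣP(Feb 2008)Q(Jan 2008) = 1×208 + 15×66 + 26×31 = 208 + 990 + 806 = 2004
ΣP(Jan 2008)Q(Jan 2008) = 1×208 + 14×66 + 24×31 = 208 + 924 + 744 = 1876
L = 2004 / 1876 × 100 = 106.8230
Paasche component (current-period weights):
ΣP(Feb 2008)Q(Feb 2008) = 1×193 + 15×78 + 26×36 = 193 + 1170 + 936 = 2299
ΣP(Jan 2008)Q(Feb 2008) = 1×193 + 14×78 + 24×36 = 193 + 1092 + 864 = 2149
P = 2299 / 2149 × 100 = 106.9800
Fisher = √(L × P) = √(106.8230 × 106.9800) = 106.9015

106.90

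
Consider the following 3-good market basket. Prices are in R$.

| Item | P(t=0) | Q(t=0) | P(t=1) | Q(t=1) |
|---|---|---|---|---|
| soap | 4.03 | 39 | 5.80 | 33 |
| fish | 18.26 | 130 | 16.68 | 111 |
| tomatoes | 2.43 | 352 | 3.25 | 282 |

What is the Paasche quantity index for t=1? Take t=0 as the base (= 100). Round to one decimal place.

Paasche quantity index uses current-period prices as weights.
ΣP(t=1)·Q(t=1) = 5.80×33 + 16.68×111 + 3.25×282 = 191.4 + 1851.48 + 916.5 = 2959.38
ΣP(t=1)·Q(t=0) = 5.80×39 + 16.68×130 + 3.25×352 = 226.2 + 2168.4 + 1144 = 3538.6
Index = 2959.38 / 3538.6 × 100 = 83.6314

83.6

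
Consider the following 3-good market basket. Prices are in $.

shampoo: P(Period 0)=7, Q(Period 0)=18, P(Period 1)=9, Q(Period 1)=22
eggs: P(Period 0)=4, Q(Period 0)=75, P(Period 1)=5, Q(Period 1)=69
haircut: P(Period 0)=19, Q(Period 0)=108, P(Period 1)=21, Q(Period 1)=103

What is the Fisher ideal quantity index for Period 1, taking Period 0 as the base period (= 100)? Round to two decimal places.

96.40

Laspeyres component (base-period weights):
ΣP(Period 0)Q(Period 1) = 7×22 + 4×69 + 19×103 = 154 + 276 + 1957 = 2387
ΣP(Period 0)Q(Period 0) = 7×18 + 4×75 + 19×108 = 126 + 300 + 2052 = 2478
L = 2387 / 2478 × 100 = 96.3277
Paasche component (current-period weights):
ΣP(Period 1)Q(Period 1) = 9×22 + 5×69 + 21×103 = 198 + 345 + 2163 = 2706
ΣP(Period 1)Q(Period 0) = 9×18 + 5×75 + 21×108 = 162 + 375 + 2268 = 2805
P = 2706 / 2805 × 100 = 96.4706
Fisher = √(L × P) = √(96.3277 × 96.4706) = 96.3991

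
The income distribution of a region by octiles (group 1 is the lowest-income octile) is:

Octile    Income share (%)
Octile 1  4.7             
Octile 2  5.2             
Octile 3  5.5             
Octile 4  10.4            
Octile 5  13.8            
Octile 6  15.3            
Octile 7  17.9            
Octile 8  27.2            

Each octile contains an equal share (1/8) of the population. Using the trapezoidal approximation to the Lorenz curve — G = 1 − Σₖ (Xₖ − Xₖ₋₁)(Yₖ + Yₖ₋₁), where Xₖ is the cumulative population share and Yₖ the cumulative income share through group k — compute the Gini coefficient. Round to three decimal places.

0.317

Cumulative income shares Yₖ: 0.0470, 0.0990, 0.1540, 0.2580, 0.3960, 0.5490, 0.7280, 1.0000
Σ (Xₖ−Xₖ₋₁)(Yₖ+Yₖ₋₁) = (1/8)(0.0470+0.0000) + (1/8)(0.0990+0.0470) + (1/8)(0.1540+0.0990) + (1/8)(0.2580+0.1540) + (1/8)(0.3960+0.2580) + (1/8)(0.5490+0.3960) + (1/8)(0.7280+0.5490) + (1/8)(1.0000+0.7280)
  = 0.0059 + 0.0183 + 0.0316 + 0.0515 + 0.0818 + 0.1181 + 0.1596 + 0.2160 = 0.6828
G = 1 − 0.6828 = 0.3172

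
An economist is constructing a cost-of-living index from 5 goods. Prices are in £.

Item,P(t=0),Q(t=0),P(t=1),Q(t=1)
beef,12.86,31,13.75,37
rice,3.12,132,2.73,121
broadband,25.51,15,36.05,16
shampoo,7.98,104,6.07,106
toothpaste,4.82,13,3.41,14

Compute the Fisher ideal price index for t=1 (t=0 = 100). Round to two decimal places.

Laspeyres component (base-period weights):
ΣP(t=1)Q(t=0) = 13.75×31 + 2.73×132 + 36.05×15 + 6.07×104 + 3.41×13 = 426.25 + 360.36 + 540.75 + 631.28 + 44.33 = 2002.97
ΣP(t=0)Q(t=0) = 12.86×31 + 3.12×132 + 25.51×15 + 7.98×104 + 4.82×13 = 398.66 + 411.84 + 382.65 + 829.92 + 62.66 = 2085.73
L = 2002.97 / 2085.73 × 100 = 96.0321
Paasche component (current-period weights):
ΣP(t=1)Q(t=1) = 13.75×37 + 2.73×121 + 36.05×16 + 6.07×106 + 3.41×14 = 508.75 + 330.33 + 576.8 + 643.42 + 47.74 = 2107.04
ΣP(t=0)Q(t=1) = 12.86×37 + 3.12×121 + 25.51×16 + 7.98×106 + 4.82×14 = 475.82 + 377.52 + 408.16 + 845.88 + 67.48 = 2174.86
P = 2107.04 / 2174.86 × 100 = 96.8816
Fisher = √(L × P) = √(96.0321 × 96.8816) = 96.4559

96.46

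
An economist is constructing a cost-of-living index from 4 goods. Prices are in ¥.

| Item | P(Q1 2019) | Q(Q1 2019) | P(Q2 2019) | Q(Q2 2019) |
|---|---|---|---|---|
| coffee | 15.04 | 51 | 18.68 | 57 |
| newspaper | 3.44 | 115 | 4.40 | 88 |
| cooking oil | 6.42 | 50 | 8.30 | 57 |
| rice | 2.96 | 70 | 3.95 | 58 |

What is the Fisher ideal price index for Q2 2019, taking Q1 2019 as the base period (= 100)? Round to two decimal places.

Laspeyres component (base-period weights):
ΣP(Q2 2019)Q(Q1 2019) = 18.68×51 + 4.40×115 + 8.30×50 + 3.95×70 = 952.68 + 506 + 415 + 276.5 = 2150.18
ΣP(Q1 2019)Q(Q1 2019) = 15.04×51 + 3.44×115 + 6.42×50 + 2.96×70 = 767.04 + 395.6 + 321 + 207.2 = 1690.84
L = 2150.18 / 1690.84 × 100 = 127.1664
Paasche component (current-period weights):
ΣP(Q2 2019)Q(Q2 2019) = 18.68×57 + 4.40×88 + 8.30×57 + 3.95×58 = 1064.76 + 387.2 + 473.1 + 229.1 = 2154.16
ΣP(Q1 2019)Q(Q2 2019) = 15.04×57 + 3.44×88 + 6.42×57 + 2.96×58 = 857.28 + 302.72 + 365.94 + 171.68 = 1697.62
P = 2154.16 / 1697.62 × 100 = 126.8929
Fisher = √(L × P) = √(127.1664 × 126.8929) = 127.0296

127.03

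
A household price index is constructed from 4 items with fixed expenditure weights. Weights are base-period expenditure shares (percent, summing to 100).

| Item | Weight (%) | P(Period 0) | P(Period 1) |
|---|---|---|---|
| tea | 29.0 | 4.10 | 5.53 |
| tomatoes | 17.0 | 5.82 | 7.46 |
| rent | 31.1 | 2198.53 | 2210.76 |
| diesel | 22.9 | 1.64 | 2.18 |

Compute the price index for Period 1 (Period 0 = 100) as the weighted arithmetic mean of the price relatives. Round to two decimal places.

tea: 29.0 × (5.53/4.10) = 29.0 × 1.348780 = 39.1146
tomatoes: 17.0 × (7.46/5.82) = 17.0 × 1.281787 = 21.7904
rent: 31.1 × (2210.76/2198.53) = 31.1 × 1.005563 = 31.2730
diesel: 22.9 × (2.18/1.64) = 22.9 × 1.329268 = 30.4402
Index = Σ wᵢ·(p₁ᵢ/p₀ᵢ) = 39.1146 + 21.7904 + 31.2730 + 30.4402 = 122.6183

122.62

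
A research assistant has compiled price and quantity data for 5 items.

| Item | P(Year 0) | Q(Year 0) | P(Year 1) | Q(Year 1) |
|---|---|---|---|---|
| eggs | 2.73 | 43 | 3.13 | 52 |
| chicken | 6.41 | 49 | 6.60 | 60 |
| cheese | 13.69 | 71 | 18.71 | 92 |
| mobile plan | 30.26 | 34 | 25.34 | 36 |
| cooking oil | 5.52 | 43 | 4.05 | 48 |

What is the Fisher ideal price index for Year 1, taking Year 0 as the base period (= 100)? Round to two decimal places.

106.77

Laspeyres component (base-period weights):
ΣP(Year 1)Q(Year 0) = 3.13×43 + 6.60×49 + 18.71×71 + 25.34×34 + 4.05×43 = 134.59 + 323.4 + 1328.41 + 861.56 + 174.15 = 2822.11
ΣP(Year 0)Q(Year 0) = 2.73×43 + 6.41×49 + 13.69×71 + 30.26×34 + 5.52×43 = 117.39 + 314.09 + 971.99 + 1028.84 + 237.36 = 2669.67
L = 2822.11 / 2669.67 × 100 = 105.7101
Paasche component (current-period weights):
ΣP(Year 1)Q(Year 1) = 3.13×52 + 6.60×60 + 18.71×92 + 25.34×36 + 4.05×48 = 162.76 + 396 + 1721.32 + 912.24 + 194.4 = 3386.72
ΣP(Year 0)Q(Year 1) = 2.73×52 + 6.41×60 + 13.69×92 + 30.26×36 + 5.52×48 = 141.96 + 384.6 + 1259.48 + 1089.36 + 264.96 = 3140.36
P = 3386.72 / 3140.36 × 100 = 107.8450
Fisher = √(L × P) = √(105.7101 × 107.8450) = 106.7722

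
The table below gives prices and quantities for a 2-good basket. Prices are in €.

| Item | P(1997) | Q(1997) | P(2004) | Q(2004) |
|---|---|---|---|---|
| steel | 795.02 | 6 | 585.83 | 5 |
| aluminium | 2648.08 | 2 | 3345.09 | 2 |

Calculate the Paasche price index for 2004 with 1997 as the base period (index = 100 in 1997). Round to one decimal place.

Paasche price index uses current-period quantities as weights.
ΣP(2004)·Q(2004) = 585.83×5 + 3345.09×2 = 2929.15 + 6690.18 = 9619.33
ΣP(1997)·Q(2004) = 795.02×5 + 2648.08×2 = 3975.1 + 5296.16 = 9271.26
Index = 9619.33 / 9271.26 × 100 = 103.7543

103.8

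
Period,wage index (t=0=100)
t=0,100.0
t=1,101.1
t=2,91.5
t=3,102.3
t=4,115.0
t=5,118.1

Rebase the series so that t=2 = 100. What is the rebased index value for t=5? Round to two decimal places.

Rebased(t=5) = 118.1 / 91.5 × 100 = 129.0710

129.07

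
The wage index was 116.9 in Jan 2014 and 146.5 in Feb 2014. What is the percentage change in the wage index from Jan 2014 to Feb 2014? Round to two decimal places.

25.32%

Change = (146.5 − 116.9) / 116.9 × 100
       = 29.6 / 116.9 × 100 = 25.3208%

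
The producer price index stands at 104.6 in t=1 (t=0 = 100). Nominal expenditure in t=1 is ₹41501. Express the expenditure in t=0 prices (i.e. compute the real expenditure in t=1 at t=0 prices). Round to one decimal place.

39675.9

Real = Nominal ÷ (Index/100) = 41501 ÷ (104.6/100)
     = 41501 ÷ 1.046 = 39675.9082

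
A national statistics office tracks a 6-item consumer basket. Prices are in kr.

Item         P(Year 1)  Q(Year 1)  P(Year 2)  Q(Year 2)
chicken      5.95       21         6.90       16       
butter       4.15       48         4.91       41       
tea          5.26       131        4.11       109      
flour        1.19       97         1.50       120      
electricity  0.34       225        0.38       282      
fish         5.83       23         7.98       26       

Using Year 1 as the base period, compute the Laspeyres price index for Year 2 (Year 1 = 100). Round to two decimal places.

Laspeyres price index uses base-period quantities as weights.
ΣP(Year 2)·Q(Year 1) = 6.90×21 + 4.91×48 + 4.11×131 + 1.50×97 + 0.38×225 + 7.98×23 = 144.9 + 235.68 + 538.41 + 145.5 + 85.5 + 183.54 = 1333.53
ΣP(Year 1)·Q(Year 1) = 5.95×21 + 4.15×48 + 5.26×131 + 1.19×97 + 0.34×225 + 5.83×23 = 124.95 + 199.2 + 689.06 + 115.43 + 76.5 + 134.09 = 1339.23
Index = 1333.53 / 1339.23 × 100 = 99.5744

99.57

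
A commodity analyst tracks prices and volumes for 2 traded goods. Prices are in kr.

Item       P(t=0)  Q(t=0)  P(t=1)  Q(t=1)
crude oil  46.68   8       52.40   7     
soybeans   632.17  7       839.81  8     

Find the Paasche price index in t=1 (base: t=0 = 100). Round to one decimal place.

131.6

Paasche price index uses current-period quantities as weights.
ΣP(t=1)·Q(t=1) = 52.40×7 + 839.81×8 = 366.8 + 6718.48 = 7085.28
ΣP(t=0)·Q(t=1) = 46.68×7 + 632.17×8 = 326.76 + 5057.36 = 5384.12
Index = 7085.28 / 5384.12 × 100 = 131.5959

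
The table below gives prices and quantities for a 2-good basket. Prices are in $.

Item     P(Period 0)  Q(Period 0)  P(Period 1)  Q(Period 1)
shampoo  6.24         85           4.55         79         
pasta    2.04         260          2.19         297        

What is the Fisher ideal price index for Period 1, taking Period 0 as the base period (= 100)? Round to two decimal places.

Laspeyres component (base-period weights):
ΣP(Period 1)Q(Period 0) = 4.55×85 + 2.19×260 = 386.75 + 569.4 = 956.15
ΣP(Period 0)Q(Period 0) = 6.24×85 + 2.04×260 = 530.4 + 530.4 = 1060.8
L = 956.15 / 1060.8 × 100 = 90.1348
Paasche component (current-period weights):
ΣP(Period 1)Q(Period 1) = 4.55×79 + 2.19×297 = 359.45 + 650.43 = 1009.88
ΣP(Period 0)Q(Period 1) = 6.24×79 + 2.04×297 = 492.96 + 605.88 = 1098.84
P = 1009.88 / 1098.84 × 100 = 91.9042
Fisher = √(L × P) = √(90.1348 × 91.9042) = 91.0152

91.02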